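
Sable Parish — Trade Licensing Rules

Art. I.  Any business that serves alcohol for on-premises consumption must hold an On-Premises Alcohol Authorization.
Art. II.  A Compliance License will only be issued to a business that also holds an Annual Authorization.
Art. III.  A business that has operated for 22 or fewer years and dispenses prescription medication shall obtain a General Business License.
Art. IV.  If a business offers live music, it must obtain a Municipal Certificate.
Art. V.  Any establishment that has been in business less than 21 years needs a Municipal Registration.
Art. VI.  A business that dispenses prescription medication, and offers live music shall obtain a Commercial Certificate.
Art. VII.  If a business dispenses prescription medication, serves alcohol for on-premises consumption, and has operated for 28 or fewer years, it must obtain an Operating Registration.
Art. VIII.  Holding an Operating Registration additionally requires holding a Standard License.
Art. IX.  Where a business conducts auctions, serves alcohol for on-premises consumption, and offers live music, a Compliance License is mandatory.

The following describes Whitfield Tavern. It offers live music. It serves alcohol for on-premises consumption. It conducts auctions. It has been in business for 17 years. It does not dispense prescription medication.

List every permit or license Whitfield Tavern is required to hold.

Annual Authorization, Compliance License, Municipal Certificate, Municipal Registration, On-Premises Alcohol Authorization

Art. I. serves alcohol for on-premises consumption → On-Premises Alcohol Authorization required.
Art. II. Compliance License is required → Annual Authorization also required.
Art. III. years in business 17 ≤ 22; does not dispense prescription medication → General Business License not required.
Art. IV. offers live music → Municipal Certificate required.
Art. V. years in business 17 < 21 → Municipal Registration required.
Art. VI. does not dispense prescription medication; offers live music → Commercial Certificate not required.
Art. VII. does not dispense prescription medication; serves alcohol for on-premises consumption; years in business 17 ≤ 28 → Operating Registration not required.
Art. VIII. Operating Registration is not required → no effect.
Art. IX. conducts auctions; serves alcohol for on-premises consumption; offers live music → Compliance License required.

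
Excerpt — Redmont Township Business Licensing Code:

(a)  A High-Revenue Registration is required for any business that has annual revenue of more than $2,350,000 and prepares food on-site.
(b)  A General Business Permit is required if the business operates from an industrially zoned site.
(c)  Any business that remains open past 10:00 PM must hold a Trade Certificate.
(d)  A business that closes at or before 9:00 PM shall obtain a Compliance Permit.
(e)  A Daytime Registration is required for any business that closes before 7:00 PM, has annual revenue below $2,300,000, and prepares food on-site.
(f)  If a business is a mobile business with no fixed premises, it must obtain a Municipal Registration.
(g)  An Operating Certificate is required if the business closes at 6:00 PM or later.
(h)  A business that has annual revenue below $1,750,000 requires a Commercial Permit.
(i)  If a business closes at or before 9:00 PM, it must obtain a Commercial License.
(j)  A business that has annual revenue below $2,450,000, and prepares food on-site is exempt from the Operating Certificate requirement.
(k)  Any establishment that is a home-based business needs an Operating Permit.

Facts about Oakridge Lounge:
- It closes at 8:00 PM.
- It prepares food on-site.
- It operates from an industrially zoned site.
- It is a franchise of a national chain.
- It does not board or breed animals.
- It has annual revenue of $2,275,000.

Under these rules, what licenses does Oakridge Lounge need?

(a) revenue $2,275,000 ≤ $2,350,000; prepares food on-site → High-Revenue Registration not required.
(b) operates from an industrially zoned site → General Business Permit required.
(c) closes 8:00 PM, at/before 10:00 PM → Trade Certificate not required.
(d) closes 8:00 PM, at/before 9:00 PM → Compliance Permit required.
(e) closes 8:00 PM, after 7:00 PM; revenue $2,275,000 < $2,300,000; prepares food on-site → Daytime Registration not required.
(f) operates from an industrially zoned site (not: is a mobile business with no fixed premises) → Municipal Registration not required.
(g) closes 8:00 PM, after 6:00 PM → Operating Certificate required.
(h) revenue $2,275,000 ≥ $1,750,000 → Commercial Permit not required.
(i) closes 8:00 PM, at/before 9:00 PM → Commercial License required.
(j) revenue $2,275,000 < $2,450,000; prepares food on-site → exempt from Operating Certificate.
(k) operates from an industrially zoned site (not: is a home-based business) → Operating Permit not required.

Commercial License, Compliance Permit, General Business Permit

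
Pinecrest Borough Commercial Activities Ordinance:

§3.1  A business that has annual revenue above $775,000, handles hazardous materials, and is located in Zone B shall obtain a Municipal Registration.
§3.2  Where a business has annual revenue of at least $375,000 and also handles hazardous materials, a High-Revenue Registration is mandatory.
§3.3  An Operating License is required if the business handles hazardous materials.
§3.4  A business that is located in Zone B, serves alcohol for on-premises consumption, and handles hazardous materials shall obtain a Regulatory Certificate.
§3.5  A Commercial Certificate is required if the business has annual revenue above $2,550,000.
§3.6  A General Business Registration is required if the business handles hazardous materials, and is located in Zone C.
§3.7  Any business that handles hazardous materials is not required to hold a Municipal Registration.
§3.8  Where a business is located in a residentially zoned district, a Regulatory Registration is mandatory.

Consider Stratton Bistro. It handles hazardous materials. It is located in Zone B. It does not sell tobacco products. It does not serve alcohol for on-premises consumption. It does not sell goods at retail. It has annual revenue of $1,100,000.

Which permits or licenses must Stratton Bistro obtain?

High-Revenue Registration, Operating License

§3.1 revenue $1,100,000 > $775,000; handles hazardous materials; is located in Zone B → Municipal Registration required.
§3.2 revenue $1,100,000 ≥ $375,000; handles hazardous materials → High-Revenue Registration required.
§3.3 handles hazardous materials → Operating License required.
§3.4 is located in Zone B; does not serve alcohol for on-premises consumption; handles hazardous materials → Regulatory Certificate not required.
§3.5 revenue $1,100,000 ≤ $2,550,000 → Commercial Certificate not required.
§3.6 handles hazardous materials; is located in Zone B (not: is located in Zone C) → General Business Registration not required.
§3.7 handles hazardous materials → exempt from Municipal Registration.
§3.8 is located in Zone B (not: is located in a residentially zoned district) → Regulatory Registration not required.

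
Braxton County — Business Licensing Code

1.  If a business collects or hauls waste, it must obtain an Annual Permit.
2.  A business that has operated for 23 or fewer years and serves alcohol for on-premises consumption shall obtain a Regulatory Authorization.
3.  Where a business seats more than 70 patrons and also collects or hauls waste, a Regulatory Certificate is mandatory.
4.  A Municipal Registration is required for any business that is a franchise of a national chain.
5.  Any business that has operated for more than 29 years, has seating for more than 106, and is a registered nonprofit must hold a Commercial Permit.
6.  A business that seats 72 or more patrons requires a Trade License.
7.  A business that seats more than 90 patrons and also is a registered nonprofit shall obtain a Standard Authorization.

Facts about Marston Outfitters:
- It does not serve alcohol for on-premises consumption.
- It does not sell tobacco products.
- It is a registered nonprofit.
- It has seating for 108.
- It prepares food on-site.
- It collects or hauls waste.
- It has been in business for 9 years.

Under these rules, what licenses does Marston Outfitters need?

1. collects or hauls waste → Annual Permit required.
2. years in business 9 ≤ 23; does not serve alcohol for on-premises consumption → Regulatory Authorization not required.
3. seating 108 > 70; collects or hauls waste → Regulatory Certificate required.
4. is a registered nonprofit (not: is a franchise of a national chain) → Municipal Registration not required.
5. years in business 9 ≤ 29; seating 108 > 106; is a registered nonprofit → Commercial Permit not required.
6. seating 108 ≥ 72 → Trade License required.
7. seating 108 > 90; is a registered nonprofit → Standard Authorization required.

Annual Permit, Regulatory Certificate, Standard Authorization, Trade License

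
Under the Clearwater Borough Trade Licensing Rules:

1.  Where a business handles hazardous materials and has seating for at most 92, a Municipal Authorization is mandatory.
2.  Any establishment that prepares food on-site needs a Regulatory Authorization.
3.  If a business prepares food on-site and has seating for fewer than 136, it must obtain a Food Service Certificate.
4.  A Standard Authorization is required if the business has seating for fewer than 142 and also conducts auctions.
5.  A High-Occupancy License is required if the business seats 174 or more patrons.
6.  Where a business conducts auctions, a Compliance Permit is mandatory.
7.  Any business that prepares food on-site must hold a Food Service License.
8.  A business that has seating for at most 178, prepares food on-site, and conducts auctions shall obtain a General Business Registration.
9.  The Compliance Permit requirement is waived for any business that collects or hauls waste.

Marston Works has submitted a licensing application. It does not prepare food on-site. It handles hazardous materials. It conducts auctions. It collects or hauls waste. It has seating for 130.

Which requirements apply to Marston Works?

Standard Authorization

1. handles hazardous materials; seating 130 > 92 → Municipal Authorization not required.
2. does not prepare food on-site → Regulatory Authorization not required.
3. does not prepare food on-site; seating 130 < 136 → Food Service Certificate not required.
4. seating 130 < 142; conducts auctions → Standard Authorization required.
5. seating 130 < 174 → High-Occupancy License not required.
6. conducts auctions → Compliance Permit required.
7. does not prepare food on-site → Food Service License not required.
8. seating 130 ≤ 178; does not prepare food on-site; conducts auctions → General Business Registration not required.
9. collects or hauls waste → exempt from Compliance Permit.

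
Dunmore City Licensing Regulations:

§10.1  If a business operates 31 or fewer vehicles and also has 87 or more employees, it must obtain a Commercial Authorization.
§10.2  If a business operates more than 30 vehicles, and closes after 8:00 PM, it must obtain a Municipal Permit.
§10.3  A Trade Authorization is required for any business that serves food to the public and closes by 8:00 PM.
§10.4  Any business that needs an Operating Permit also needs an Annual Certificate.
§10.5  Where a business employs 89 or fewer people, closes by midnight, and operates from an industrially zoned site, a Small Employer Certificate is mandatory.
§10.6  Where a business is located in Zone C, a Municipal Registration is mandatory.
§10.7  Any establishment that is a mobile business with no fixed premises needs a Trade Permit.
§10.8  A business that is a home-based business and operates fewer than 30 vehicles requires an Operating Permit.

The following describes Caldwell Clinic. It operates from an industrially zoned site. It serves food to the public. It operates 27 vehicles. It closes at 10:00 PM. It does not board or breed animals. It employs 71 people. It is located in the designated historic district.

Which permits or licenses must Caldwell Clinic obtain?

Small Employer Certificate

§10.1 vehicles 27 ≤ 31; employees 71 < 87 → Commercial Authorization not required.
§10.2 vehicles 27 ≤ 30; closes 10:00 PM, after 8:00 PM → Municipal Permit not required.
§10.3 serves food to the public; closes 10:00 PM, after 8:00 PM → Trade Authorization not required.
§10.4 Operating Permit is not required → no effect.
§10.5 employees 71 ≤ 89; closes 10:00 PM, at/before midnight; operates from an industrially zoned site → Small Employer Certificate required.
§10.6 is located in the designated historic district (not: is located in Zone C) → Municipal Registration not required.
§10.7 operates from an industrially zoned site (not: is a mobile business with no fixed premises) → Trade Permit not required.
§10.8 operates from an industrially zoned site (not: is a home-based business); vehicles 27 < 30 → Operating Permit not required.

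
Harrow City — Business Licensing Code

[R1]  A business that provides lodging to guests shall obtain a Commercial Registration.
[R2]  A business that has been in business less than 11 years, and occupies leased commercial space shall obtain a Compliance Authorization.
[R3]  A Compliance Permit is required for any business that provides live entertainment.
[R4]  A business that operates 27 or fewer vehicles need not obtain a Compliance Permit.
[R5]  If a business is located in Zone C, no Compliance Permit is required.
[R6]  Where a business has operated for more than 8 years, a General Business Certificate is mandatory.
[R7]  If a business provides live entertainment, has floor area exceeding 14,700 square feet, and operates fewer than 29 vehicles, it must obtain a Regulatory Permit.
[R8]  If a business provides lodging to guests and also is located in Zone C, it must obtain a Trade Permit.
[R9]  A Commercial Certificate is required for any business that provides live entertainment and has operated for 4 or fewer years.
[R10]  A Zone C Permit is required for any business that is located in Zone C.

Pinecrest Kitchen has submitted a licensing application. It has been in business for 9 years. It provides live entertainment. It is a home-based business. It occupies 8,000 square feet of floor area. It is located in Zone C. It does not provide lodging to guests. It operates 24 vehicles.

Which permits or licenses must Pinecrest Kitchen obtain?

[R1] does not provide lodging to guests → Commercial Registration not required.
[R2] years in business 9 < 11; is a home-based business (not: occupies leased commercial space) → Compliance Authorization not required.
[R3] provides live entertainment → Compliance Permit required.
[R4] vehicles 24 ≤ 27 → exempt from Compliance Permit.
[R5] is located in Zone C → exempt from Compliance Permit.
[R6] years in business 9 > 8 → General Business Certificate required.
[R7] provides live entertainment; floor area 8,000 square feet ≤ 14,700 square feet; vehicles 24 < 29 → Regulatory Permit not required.
[R8] does not provide lodging to guests; is located in Zone C → Trade Permit not required.
[R9] provides live entertainment; years in business 9 > 4 → Commercial Certificate not required.
[R10] is located in Zone C → Zone C Permit required.

General Business Certificate, Zone C Permit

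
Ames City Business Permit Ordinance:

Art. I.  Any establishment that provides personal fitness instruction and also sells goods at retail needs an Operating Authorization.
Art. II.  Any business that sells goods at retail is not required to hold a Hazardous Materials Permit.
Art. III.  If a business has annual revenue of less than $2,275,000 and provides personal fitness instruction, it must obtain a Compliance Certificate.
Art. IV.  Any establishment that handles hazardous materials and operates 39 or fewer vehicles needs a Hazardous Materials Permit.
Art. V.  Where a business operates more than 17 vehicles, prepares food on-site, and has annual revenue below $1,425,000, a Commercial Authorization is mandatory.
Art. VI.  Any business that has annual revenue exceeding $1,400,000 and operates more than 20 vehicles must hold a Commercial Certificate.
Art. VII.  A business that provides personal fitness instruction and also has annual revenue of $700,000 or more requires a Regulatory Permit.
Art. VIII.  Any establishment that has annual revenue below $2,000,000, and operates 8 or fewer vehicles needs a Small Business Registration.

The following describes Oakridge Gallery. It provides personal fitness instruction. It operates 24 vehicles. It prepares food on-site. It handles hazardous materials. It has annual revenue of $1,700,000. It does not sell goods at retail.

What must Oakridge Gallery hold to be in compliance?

Art. I. provides personal fitness instruction; does not sell goods at retail → Operating Authorization not required.
Art. II. does not sell goods at retail → Hazardous Materials Permit exemption does not apply.
Art. III. revenue $1,700,000 < $2,275,000; provides personal fitness instruction → Compliance Certificate required.
Art. IV. handles hazardous materials; vehicles 24 ≤ 39 → Hazardous Materials Permit required.
Art. V. vehicles 24 > 17; prepares food on-site; revenue $1,700,000 ≥ $1,425,000 → Commercial Authorization not required.
Art. VI. revenue $1,700,000 > $1,400,000; vehicles 24 > 20 → Commercial Certificate required.
Art. VII. provides personal fitness instruction; revenue $1,700,000 ≥ $700,000 → Regulatory Permit required.
Art. VIII. revenue $1,700,000 < $2,000,000; vehicles 24 > 8 → Small Business Registration not required.

Commercial Certificate, Compliance Certificate, Hazardous Materials Permit, Regulatory Permit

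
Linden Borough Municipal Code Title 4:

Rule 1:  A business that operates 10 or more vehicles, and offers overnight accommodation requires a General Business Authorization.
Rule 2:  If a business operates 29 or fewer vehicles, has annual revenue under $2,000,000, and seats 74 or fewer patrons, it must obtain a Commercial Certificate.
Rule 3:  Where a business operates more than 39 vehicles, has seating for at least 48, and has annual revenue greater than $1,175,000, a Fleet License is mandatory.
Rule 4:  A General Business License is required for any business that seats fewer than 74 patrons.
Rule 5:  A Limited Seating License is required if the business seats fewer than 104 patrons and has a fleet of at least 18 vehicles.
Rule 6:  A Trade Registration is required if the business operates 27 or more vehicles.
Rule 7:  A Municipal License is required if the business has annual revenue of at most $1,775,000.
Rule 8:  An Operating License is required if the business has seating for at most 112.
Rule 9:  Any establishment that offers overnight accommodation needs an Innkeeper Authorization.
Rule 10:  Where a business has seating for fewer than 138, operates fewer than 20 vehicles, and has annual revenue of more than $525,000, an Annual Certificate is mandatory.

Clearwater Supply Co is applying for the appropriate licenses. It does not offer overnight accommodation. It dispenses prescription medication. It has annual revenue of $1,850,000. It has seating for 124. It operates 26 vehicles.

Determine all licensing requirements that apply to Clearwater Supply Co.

None

Rule 1: vehicles 26 ≥ 10; does not offer overnight accommodation → General Business Authorization not required.
Rule 2: vehicles 26 ≤ 29; revenue $1,850,000 < $2,000,000; seating 124 > 74 → Commercial Certificate not required.
Rule 3: vehicles 26 ≤ 39; seating 124 ≥ 48; revenue $1,850,000 > $1,175,000 → Fleet License not required.
Rule 4: seating 124 ≥ 74 → General Business License not required.
Rule 5: seating 124 ≥ 104; vehicles 26 ≥ 18 → Limited Seating License not required.
Rule 6: vehicles 26 < 27 → Trade Registration not required.
Rule 7: revenue $1,850,000 > $1,775,000 → Municipal License not required.
Rule 8: seating 124 > 112 → Operating License not required.
Rule 9: does not offer overnight accommodation → Innkeeper Authorization not required.
Rule 10: seating 124 < 138; vehicles 26 ≥ 20; revenue $1,850,000 > $525,000 → Annual Certificate not required.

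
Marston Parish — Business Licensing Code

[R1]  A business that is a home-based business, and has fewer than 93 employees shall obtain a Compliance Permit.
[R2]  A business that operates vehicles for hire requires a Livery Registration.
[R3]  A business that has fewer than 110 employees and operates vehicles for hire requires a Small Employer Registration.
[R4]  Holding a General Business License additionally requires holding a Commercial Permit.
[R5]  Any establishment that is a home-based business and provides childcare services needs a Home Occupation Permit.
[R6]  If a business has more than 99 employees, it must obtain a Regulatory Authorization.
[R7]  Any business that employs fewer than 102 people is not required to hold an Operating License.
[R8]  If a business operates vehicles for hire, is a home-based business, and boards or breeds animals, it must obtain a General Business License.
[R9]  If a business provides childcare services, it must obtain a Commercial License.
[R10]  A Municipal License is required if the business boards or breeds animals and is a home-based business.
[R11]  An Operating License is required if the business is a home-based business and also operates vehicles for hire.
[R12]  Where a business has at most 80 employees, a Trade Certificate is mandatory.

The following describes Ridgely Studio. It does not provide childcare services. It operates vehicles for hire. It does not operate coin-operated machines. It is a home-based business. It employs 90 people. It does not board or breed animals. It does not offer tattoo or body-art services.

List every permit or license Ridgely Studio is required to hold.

Compliance Permit, Livery Registration, Small Employer Registration

[R1] is a home-based business; employees 90 < 93 → Compliance Permit required.
[R2] operates vehicles for hire → Livery Registration required.
[R3] employees 90 < 110; operates vehicles for hire → Small Employer Registration required.
[R4] General Business License is not required → no effect.
[R5] is a home-based business; does not provide childcare services → Home Occupation Permit not required.
[R6] employees 90 ≤ 99 → Regulatory Authorization not required.
[R7] employees 90 < 102 → exempt from Operating License.
[R8] operates vehicles for hire; is a home-based business; does not board or breed animals → General Business License not required.
[R9] does not provide childcare services → Commercial License not required.
[R10] does not board or breed animals; is a home-based business → Municipal License not required.
[R11] is a home-based business; operates vehicles for hire → Operating License required.
[R12] employees 90 > 80 → Trade Certificate not required.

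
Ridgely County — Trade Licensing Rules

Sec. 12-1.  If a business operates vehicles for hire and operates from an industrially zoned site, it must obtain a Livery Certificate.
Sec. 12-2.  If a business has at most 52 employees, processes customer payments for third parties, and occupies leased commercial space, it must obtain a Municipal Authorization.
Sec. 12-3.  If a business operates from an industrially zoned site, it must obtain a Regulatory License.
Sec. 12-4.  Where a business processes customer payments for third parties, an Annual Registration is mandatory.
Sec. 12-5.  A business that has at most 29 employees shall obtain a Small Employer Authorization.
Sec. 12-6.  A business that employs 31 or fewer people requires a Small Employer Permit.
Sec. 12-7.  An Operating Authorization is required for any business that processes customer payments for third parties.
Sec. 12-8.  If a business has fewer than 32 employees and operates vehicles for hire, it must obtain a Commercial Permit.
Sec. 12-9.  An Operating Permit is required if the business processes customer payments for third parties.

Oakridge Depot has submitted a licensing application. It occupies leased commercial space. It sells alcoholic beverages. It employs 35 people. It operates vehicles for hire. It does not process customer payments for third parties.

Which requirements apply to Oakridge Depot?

Sec. 12-1. operates vehicles for hire; occupies leased commercial space (not: operates from an industrially zoned site) → Livery Certificate not required.
Sec. 12-2. employees 35 ≤ 52; does not process customer payments for third parties; occupies leased commercial space → Municipal Authorization not required.
Sec. 12-3. occupies leased commercial space (not: operates from an industrially zoned site) → Regulatory License not required.
Sec. 12-4. does not process customer payments for third parties → Annual Registration not required.
Sec. 12-5. employees 35 > 29 → Small Employer Authorization not required.
Sec. 12-6. employees 35 > 31 → Small Employer Permit not required.
Sec. 12-7. does not process customer payments for third parties → Operating Authorization not required.
Sec. 12-8. employees 35 ≥ 32; operates vehicles for hire → Commercial Permit not required.
Sec. 12-9. does not process customer payments for third parties → Operating Permit not required.

None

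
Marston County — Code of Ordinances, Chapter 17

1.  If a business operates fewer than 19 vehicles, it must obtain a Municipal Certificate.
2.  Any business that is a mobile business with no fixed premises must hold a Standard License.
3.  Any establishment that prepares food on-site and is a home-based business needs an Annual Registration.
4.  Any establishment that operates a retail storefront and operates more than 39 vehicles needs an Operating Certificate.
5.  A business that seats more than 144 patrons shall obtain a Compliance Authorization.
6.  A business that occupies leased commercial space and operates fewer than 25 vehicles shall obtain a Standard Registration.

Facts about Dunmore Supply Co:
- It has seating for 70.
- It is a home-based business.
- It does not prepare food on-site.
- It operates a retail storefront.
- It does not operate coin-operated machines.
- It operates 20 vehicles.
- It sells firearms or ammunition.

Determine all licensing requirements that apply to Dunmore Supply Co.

None

1. vehicles 20 ≥ 19 → Municipal Certificate not required.
2. is a home-based business (not: is a mobile business with no fixed premises) → Standard License not required.
3. does not prepare food on-site; is a home-based business → Annual Registration not required.
4. operates a retail storefront; vehicles 20 ≤ 39 → Operating Certificate not required.
5. seating 70 ≤ 144 → Compliance Authorization not required.
6. is a home-based business (not: occupies leased commercial space); vehicles 20 < 25 → Standard Registration not required.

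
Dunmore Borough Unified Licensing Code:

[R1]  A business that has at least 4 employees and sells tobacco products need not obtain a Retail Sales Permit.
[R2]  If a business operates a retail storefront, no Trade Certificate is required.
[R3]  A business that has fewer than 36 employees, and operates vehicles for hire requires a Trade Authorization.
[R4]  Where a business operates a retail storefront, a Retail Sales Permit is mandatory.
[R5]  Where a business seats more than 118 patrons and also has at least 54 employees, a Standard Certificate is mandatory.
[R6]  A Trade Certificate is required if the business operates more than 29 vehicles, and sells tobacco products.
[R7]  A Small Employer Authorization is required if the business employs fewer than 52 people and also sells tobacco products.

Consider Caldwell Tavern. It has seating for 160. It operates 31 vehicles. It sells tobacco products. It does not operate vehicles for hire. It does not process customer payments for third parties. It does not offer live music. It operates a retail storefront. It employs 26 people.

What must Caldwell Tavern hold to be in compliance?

Small Employer Authorization

[R1] employees 26 ≥ 4; sells tobacco products → exempt from Retail Sales Permit.
[R2] operates a retail storefront → exempt from Trade Certificate.
[R3] employees 26 < 36; does not operate vehicles for hire → Trade Authorization not required.
[R4] operates a retail storefront → Retail Sales Permit required.
[R5] seating 160 > 118; employees 26 < 54 → Standard Certificate not required.
[R6] vehicles 31 > 29; sells tobacco products → Trade Certificate required.
[R7] employees 26 < 52; sells tobacco products → Small Employer Authorization required.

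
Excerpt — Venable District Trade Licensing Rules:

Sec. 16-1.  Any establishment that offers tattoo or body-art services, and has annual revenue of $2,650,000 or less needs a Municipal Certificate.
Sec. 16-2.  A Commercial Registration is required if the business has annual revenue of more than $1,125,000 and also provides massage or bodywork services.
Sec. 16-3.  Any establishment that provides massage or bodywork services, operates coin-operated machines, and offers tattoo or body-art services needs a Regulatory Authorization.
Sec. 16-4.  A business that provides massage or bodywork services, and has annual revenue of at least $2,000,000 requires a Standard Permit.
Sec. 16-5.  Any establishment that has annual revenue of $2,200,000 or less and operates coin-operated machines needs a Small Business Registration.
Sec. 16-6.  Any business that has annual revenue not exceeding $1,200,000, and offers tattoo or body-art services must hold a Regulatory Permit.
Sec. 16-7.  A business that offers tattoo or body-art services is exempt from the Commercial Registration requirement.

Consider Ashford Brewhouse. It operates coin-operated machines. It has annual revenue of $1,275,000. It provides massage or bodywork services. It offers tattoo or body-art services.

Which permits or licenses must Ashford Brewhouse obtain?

Municipal Certificate, Regulatory Authorization, Small Business Registration

Sec. 16-1. offers tattoo or body-art services; revenue $1,275,000 ≤ $2,650,000 → Municipal Certificate required.
Sec. 16-2. revenue $1,275,000 > $1,125,000; provides massage or bodywork services → Commercial Registration required.
Sec. 16-3. provides massage or bodywork services; operates coin-operated machines; offers tattoo or body-art services → Regulatory Authorization required.
Sec. 16-4. provides massage or bodywork services; revenue $1,275,000 < $2,000,000 → Standard Permit not required.
Sec. 16-5. revenue $1,275,000 ≤ $2,200,000; operates coin-operated machines → Small Business Registration required.
Sec. 16-6. revenue $1,275,000 > $1,200,000; offers tattoo or body-art services → Regulatory Permit not required.
Sec. 16-7. offers tattoo or body-art services → exempt from Commercial Registration.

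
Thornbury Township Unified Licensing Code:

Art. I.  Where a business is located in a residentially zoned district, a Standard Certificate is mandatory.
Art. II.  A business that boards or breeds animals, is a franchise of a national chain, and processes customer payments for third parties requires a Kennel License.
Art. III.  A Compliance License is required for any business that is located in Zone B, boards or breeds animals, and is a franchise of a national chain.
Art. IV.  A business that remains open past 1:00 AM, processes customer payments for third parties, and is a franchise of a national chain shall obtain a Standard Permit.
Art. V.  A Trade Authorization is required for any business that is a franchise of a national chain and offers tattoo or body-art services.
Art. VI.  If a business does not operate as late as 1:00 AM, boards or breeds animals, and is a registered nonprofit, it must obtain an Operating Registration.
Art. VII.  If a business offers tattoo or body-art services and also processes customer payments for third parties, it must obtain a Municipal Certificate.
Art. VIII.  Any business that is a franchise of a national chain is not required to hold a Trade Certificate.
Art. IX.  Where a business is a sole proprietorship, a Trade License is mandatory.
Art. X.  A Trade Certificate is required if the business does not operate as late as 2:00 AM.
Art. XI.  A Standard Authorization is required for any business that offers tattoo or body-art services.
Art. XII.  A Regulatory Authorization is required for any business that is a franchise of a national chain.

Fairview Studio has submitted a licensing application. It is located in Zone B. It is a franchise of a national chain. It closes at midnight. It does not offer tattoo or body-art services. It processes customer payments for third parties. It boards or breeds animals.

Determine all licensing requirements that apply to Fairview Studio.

Compliance License, Kennel License, Regulatory Authorization

Art. I. is located in Zone B (not: is located in a residentially zoned district) → Standard Certificate not required.
Art. II. boards or breeds animals; is a franchise of a national chain; processes customer payments for third parties → Kennel License required.
Art. III. is located in Zone B; boards or breeds animals; is a franchise of a national chain → Compliance License required.
Art. IV. closes midnight, at/before 1:00 AM; processes customer payments for third parties; is a franchise of a national chain → Standard Permit not required.
Art. V. is a franchise of a national chain; does not offer tattoo or body-art services → Trade Authorization not required.
Art. VI. closes midnight, at/before 1:00 AM; boards or breeds animals; is a franchise of a national chain (not: is a registered nonprofit) → Operating Registration not required.
Art. VII. does not offer tattoo or body-art services; processes customer payments for third parties → Municipal Certificate not required.
Art. VIII. is a franchise of a national chain → exempt from Trade Certificate.
Art. IX. is a franchise of a national chain (not: is a sole proprietorship) → Trade License not required.
Art. X. closes midnight, at/before 2:00 AM → Trade Certificate required.
Art. XI. does not offer tattoo or body-art services → Standard Authorization not required.
Art. XII. is a franchise of a national chain → Regulatory Authorization required.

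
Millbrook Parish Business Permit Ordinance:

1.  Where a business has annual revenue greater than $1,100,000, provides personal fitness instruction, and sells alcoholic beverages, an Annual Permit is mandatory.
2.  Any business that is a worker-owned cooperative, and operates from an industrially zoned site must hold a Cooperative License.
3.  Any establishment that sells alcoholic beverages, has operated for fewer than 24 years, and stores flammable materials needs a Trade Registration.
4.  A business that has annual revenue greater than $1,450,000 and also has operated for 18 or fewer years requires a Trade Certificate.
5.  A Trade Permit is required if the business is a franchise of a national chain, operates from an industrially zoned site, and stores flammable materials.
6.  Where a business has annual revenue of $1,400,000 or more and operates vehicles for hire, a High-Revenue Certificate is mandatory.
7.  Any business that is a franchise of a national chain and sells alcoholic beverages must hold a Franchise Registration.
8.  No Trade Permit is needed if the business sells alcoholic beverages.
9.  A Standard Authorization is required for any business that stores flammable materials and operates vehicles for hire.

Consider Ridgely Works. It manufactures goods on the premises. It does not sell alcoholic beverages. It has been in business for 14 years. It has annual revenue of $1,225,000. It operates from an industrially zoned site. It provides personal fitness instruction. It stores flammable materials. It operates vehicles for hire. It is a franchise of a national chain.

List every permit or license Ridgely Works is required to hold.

Standard Authorization, Trade Permit

1. revenue $1,225,000 > $1,100,000; provides personal fitness instruction; does not sell alcoholic beverages → Annual Permit not required.
2. is a franchise of a national chain (not: is a worker-owned cooperative); operates from an industrially zoned site → Cooperative License not required.
3. does not sell alcoholic beverages; years in business 14 < 24; stores flammable materials → Trade Registration not required.
4. revenue $1,225,000 ≤ $1,450,000; years in business 14 ≤ 18 → Trade Certificate not required.
5. is a franchise of a national chain; operates from an industrially zoned site; stores flammable materials → Trade Permit required.
6. revenue $1,225,000 < $1,400,000; operates vehicles for hire → High-Revenue Certificate not required.
7. is a franchise of a national chain; does not sell alcoholic beverages → Franchise Registration not required.
8. does not sell alcoholic beverages → Trade Permit exemption does not apply.
9. stores flammable materials; operates vehicles for hire → Standard Authorization required.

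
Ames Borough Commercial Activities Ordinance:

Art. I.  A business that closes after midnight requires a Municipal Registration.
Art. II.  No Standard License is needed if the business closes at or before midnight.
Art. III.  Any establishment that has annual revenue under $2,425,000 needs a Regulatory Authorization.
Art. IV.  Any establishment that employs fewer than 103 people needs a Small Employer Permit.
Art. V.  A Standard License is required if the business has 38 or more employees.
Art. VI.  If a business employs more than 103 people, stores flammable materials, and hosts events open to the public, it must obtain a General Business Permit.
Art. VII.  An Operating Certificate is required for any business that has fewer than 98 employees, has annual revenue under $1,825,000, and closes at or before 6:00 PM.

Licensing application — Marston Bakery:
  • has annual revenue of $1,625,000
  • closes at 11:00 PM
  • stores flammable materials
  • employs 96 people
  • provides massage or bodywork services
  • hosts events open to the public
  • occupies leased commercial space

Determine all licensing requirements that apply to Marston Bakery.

Art. I. closes 11:00 PM, at/before midnight → Municipal Registration not required.
Art. II. closes 11:00 PM, at/before midnight → exempt from Standard License.
Art. III. revenue $1,625,000 < $2,425,000 → Regulatory Authorization required.
Art. IV. employees 96 < 103 → Small Employer Permit required.
Art. V. employees 96 ≥ 38 → Standard License required.
Art. VI. employees 96 ≤ 103; stores flammable materials; hosts events open to the public → General Business Permit not required.
Art. VII. employees 96 < 98; revenue $1,625,000 < $1,825,000; closes 11:00 PM, after 6:00 PM → Operating Certificate not required.

Regulatory Authorization, Small Employer Permit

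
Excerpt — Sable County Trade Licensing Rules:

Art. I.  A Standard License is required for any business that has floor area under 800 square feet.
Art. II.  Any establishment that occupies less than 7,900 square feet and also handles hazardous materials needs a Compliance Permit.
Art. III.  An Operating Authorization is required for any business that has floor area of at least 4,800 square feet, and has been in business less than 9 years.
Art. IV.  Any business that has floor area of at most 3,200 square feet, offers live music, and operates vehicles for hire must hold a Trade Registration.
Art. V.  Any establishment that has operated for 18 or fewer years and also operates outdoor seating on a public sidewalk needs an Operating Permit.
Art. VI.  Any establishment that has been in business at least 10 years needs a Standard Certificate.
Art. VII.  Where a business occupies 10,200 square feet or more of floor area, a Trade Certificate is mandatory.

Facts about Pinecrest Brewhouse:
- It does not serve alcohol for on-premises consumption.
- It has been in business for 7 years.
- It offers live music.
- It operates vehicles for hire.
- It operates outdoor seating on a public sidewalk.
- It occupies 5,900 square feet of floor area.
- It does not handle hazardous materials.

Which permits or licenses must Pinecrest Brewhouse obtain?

Art. I. floor area 5,900 square feet ≥ 800 square feet → Standard License not required.
Art. II. floor area 5,900 square feet < 7,900 square feet; does not handle hazardous materials → Compliance Permit not required.
Art. III. floor area 5,900 square feet ≥ 4,800 square feet; years in business 7 < 9 → Operating Authorization required.
Art. IV. floor area 5,900 square feet > 3,200 square feet; offers live music; operates vehicles for hire → Trade Registration not required.
Art. V. years in business 7 ≤ 18; operates outdoor seating on a public sidewalk → Operating Permit required.
Art. VI. years in business 7 < 10 → Standard Certificate not required.
Art. VII. floor area 5,900 square feet < 10,200 square feet → Trade Certificate not required.

Operating Authorization, Operating Permit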